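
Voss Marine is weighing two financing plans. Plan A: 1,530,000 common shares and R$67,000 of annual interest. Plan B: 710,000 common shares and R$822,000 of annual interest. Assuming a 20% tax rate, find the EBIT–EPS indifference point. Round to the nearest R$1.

Set EPS_A = EPS_B: (EBIT − R$67,000)(1 − 0.20) ÷ 1,530,000 = (EBIT − R$822,000)(1 − 0.20) ÷ 710,000.
Cancelling (1 − t) and cross-multiplying: 710,000·(EBIT − 67,000) = 1,530,000·(EBIT − 822,000).
EBIT × (1,530,000 − 710,000) = 822,000 × 1,530,000 − 67,000 × 710,000 = 1,210,090,000,000, so EBIT = 1,210,090,000,000 ÷ 820,000 = 1,475,719.51.

R$1,475,720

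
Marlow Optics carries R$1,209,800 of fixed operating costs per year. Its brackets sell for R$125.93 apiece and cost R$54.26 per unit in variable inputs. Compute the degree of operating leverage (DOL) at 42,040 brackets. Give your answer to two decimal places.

1.67

Contribution at this volume is 42,040 × R$71.67 = R$3,013,006.80.
Operating income = contribution − fixed costs = R$3,013,006.80 − R$1,209,800 = R$1,803,206.80.
Degree of operating leverage = R$3,013,006.80 / R$1,803,206.80 = 1.6709.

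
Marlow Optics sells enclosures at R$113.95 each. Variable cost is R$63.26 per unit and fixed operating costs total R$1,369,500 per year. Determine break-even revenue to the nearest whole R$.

R$3,078,606

CM per unit = R$113.95 − R$63.26 = R$50.69; CM ratio = R$50.69 / R$113.95 = 0.4448.
Break-even revenue = fixed costs × price ÷ CM = R$1,369,500 × R$113.95 ÷ R$50.69 = R$3,078,606.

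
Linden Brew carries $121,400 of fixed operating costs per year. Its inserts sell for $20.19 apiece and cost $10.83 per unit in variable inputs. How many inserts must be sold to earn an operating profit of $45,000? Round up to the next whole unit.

17,778 inserts

Unit CM = price − variable cost = $20.19 − $10.83 = $9.36.
Required volume = (fixed costs + target profit) ÷ CM = ($121,400 + $45,000) ÷ $9.36 = 17,777.78, so 17,778 inserts.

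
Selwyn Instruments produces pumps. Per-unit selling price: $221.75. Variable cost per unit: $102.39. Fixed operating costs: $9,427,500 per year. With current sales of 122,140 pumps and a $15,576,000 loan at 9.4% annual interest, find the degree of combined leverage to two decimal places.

Total contribution margin = 122,140 × $119.36 = $14,578,630.40.
Operating income = contribution − fixed costs = $14,578,630.40 − $9,427,500 = $5,151,130.40. Interest = $1,464,144.00.
DOL = $14,578,630.40 ÷ $5,151,130.40 = 2.8302; DFL = $5,151,130.40 ÷ $3,686,986.40 = 1.3971.
DCL = DOL × DFL = 2.8302 × 1.3971 = 3.9541.

3.95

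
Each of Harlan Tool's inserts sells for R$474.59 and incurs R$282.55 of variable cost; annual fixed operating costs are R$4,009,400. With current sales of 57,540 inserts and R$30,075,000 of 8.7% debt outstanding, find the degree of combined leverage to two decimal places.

2.50

Contribution at this volume is 57,540 × R$192.04 = R$11,049,981.60.
Subtracting fixed costs: EBIT = R$11,049,981.60 − R$4,009,400 = R$7,040,581.60. Interest = R$2,616,525.00, so EBIT − I = R$4,424,056.60.
Degree of total leverage = total CM / (EBIT − interest) = R$11,049,981.60 / R$4,424,056.60 = 2.4977.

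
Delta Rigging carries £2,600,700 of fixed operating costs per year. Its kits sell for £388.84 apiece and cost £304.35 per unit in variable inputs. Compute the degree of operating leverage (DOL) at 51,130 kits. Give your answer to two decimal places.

2.51

Total contribution margin = 51,130 × £84.49 = £4,319,973.70.
Subtracting fixed costs: EBIT = £4,319,973.70 − £2,600,700 = £1,719,273.70.
DOL = contribution ÷ EBIT = £4,319,973.70 ÷ £1,719,273.70 = 2.5127.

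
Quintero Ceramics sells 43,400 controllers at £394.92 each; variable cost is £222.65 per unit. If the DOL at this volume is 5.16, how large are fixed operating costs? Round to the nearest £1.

At 43,400 units, contribution = 43,400 × £172.27 = £7,476,518.00.
Since DOL = CM ÷ EBIT, EBIT = £7,476,518.00 ÷ 5.16 = £1,448,937.60.
Fixed costs = CM − EBIT = £7,476,518.00 − £1,448,937.60 = £6,027,580.

£6,027,580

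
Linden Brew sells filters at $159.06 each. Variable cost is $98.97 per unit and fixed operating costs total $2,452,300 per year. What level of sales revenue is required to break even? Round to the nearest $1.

$6,491,310

Contribution margin per unit = $159.06 − $98.97 = $60.09, a CM ratio of $60.09 ÷ $159.06 = 0.3778.
Break-even sales = FC ÷ CM ratio = $2,452,300 × $159.06 / $60.09 = $6,491,310.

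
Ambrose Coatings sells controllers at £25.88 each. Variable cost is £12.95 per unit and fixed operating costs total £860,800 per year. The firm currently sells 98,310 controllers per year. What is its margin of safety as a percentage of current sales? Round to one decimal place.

32.3%

Each unit contributes £25.88 − £12.95 = £12.93. Break-even units = £860,800 ÷ £12.93 = 66,573.86; break-even revenue = 66,573.86 × £25.88 = £1,722,931.48.
Current sales = 98,310 × £25.88 = £2,544,262.80.
Margin of safety = (£2,544,262.80 − £1,722,931.48) ÷ £2,544,262.80 = 32.3%.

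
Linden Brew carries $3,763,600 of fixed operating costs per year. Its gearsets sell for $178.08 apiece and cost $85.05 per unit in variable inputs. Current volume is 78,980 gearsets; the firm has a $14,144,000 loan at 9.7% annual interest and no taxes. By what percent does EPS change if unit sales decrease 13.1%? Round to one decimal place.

-43.5%

At 78,980 units, contribution = 78,980 × $93.03 = $7,347,509.40.
EBIT = $7,347,509.40 − $3,763,600 = $3,583,909.40.
Interest = $1,371,968.00, so EBIT − I = $2,211,941.40.
Degree of combined leverage = contribution ÷ (EBIT − I) = $7,347,509.40 ÷ $2,211,941.40 = 3.3217.
EPS therefore changes by 3.3217 × (-13.1%) = -43.5%.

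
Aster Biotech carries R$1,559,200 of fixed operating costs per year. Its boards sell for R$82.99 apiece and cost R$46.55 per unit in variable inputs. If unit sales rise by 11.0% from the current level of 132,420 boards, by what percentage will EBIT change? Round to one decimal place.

At 132,420 units, contribution = 132,420 × R$36.44 = R$4,825,384.80.
Subtracting fixed costs: EBIT = R$4,825,384.80 − R$1,559,200 = R$3,266,184.80.
So DOL = total CM / EBIT = R$4,825,384.80 / R$3,266,184.80 = 1.4774.
Operating income changes by 1.4774 × +11.0% = +16.3%.

+16.3%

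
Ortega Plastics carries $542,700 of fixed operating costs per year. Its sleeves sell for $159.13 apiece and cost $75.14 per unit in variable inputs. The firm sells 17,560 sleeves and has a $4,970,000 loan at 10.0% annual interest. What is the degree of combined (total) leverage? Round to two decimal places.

3.39

Contribution at this volume is 17,560 × $83.99 = $1,474,864.40.
Subtracting fixed costs: EBIT = $1,474,864.40 − $542,700 = $932,164.40. Interest = $497,000.00, so EBIT − I = $435,164.40.
Degree of total leverage = total CM / (EBIT − interest) = $1,474,864.40 / $435,164.40 = 3.3892.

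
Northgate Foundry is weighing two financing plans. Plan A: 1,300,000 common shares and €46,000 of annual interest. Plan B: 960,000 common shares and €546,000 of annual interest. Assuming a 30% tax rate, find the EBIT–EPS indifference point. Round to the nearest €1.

At indifference, (EBIT − 46,000)(1 − t)/1,300,000 = (EBIT − 546,000)(1 − t)/960,000.
The (1 − t) factor cancels: (EBIT − 46,000) × 960,000 = (EBIT − 546,000) × 1,300,000.
Solving, EBIT = (546,000·1,300,000 − 46,000·960,000) / (1,300,000 − 960,000) = 665,640,000,000 / 340,000 = 1,957,764.71.

€1,957,765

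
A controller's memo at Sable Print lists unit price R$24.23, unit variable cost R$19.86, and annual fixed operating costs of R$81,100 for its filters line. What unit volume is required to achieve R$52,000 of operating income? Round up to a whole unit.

Each unit contributes R$24.23 − R$19.86 = R$4.37.
Required volume = (fixed costs + target profit) ÷ CM = (R$81,100 + R$52,000) ÷ R$4.37 = 30,457.67, so 30,458 filters.

30,458 filters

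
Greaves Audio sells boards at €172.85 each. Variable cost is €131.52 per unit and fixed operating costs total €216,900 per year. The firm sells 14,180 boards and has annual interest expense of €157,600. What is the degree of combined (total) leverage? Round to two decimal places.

Contribution at this volume is 14,180 × €41.33 = €586,059.40.
Subtracting fixed costs: EBIT = €586,059.40 − €216,900 = €369,159.40. Interest = €157,600.00.
DOL = €586,059.40 ÷ €369,159.40 = 1.5876; DFL = €369,159.40 ÷ €211,559.40 = 1.7449.
DCL = DOL × DFL = 1.5876 × 1.7449 = 2.7702.

2.77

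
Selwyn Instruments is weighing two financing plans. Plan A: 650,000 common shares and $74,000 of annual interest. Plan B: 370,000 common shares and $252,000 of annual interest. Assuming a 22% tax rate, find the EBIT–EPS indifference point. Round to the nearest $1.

At indifference, (EBIT − 74,000)(1 − t)/650,000 = (EBIT − 252,000)(1 − t)/370,000.
The (1 − t) factor cancels: (EBIT − 74,000) × 370,000 = (EBIT − 252,000) × 650,000.
Solving, EBIT = (252,000·650,000 − 74,000·370,000) / (650,000 − 370,000) = 136,420,000,000 / 280,000 = 487,214.29.

$487,214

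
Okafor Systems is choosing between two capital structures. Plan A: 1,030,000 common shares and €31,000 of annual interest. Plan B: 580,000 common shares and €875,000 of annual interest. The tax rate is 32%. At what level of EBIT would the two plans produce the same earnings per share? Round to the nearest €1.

Set EPS_A = EPS_B: (EBIT − €31,000)(1 − 0.32) ÷ 1,030,000 = (EBIT − €875,000)(1 − 0.32) ÷ 580,000.
The (1 − t) factor cancels: (EBIT − 31,000) × 580,000 = (EBIT − 875,000) × 1,030,000.
Solving, EBIT = (875,000·1,030,000 − 31,000·580,000) / (1,030,000 − 580,000) = 883,270,000,000 / 450,000 = 1,962,822.22.

€1,962,822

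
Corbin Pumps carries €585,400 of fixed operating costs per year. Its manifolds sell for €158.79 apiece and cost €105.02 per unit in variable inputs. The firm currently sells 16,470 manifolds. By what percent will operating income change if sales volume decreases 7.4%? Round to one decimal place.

At 16,470 units, contribution = 16,470 × €53.77 = €885,591.90.
Operating income = contribution − fixed costs = €885,591.90 − €585,400 = €300,191.90.
So DOL = total CM / EBIT = €885,591.90 / €300,191.90 = 2.9501.
%ΔEBIT = DOL × %ΔSales = 2.9501 × -7.4% = -21.8%.

-21.8%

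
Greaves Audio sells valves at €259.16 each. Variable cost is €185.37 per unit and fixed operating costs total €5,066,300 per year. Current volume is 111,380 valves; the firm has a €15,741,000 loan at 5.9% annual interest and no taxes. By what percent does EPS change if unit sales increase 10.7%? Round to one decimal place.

+39.5%

At 111,380 units, contribution = 111,380 × €73.79 = €8,218,730.20.
Subtracting fixed costs: EBIT = €8,218,730.20 − €5,066,300 = €3,152,430.20.
After interest of €928,719.00, pre-tax earnings = €2,223,711.20.
Degree of combined leverage = contribution ÷ (EBIT − I) = €8,218,730.20 ÷ €2,223,711.20 = 3.6960.
%ΔEPS = DCL × %ΔSales = 3.6960 × +10.7% = +39.5%.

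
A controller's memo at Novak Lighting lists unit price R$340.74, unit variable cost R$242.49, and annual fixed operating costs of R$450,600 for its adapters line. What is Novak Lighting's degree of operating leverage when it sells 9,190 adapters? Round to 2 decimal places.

2.00

Total contribution margin = 9,190 × R$98.25 = R$902,917.50.
Subtracting fixed costs: EBIT = R$902,917.50 − R$450,600 = R$452,317.50.
Degree of operating leverage = R$902,917.50 / R$452,317.50 = 1.9962.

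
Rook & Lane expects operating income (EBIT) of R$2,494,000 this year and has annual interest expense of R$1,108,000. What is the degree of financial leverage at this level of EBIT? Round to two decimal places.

Interest = R$1,108,000.00.
DFL = EBIT ÷ (EBIT − I) = R$2,494,000 ÷ (R$2,494,000 − R$1,108,000.00) = R$2,494,000 ÷ R$1,386,000.00 = 1.7994.

1.80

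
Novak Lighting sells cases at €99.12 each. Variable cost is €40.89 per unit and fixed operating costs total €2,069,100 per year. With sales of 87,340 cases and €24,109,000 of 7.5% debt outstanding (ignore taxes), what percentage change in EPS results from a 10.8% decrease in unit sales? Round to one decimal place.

Contribution at this volume is 87,340 × €58.23 = €5,085,808.20.
Operating income = contribution − fixed costs = €5,085,808.20 − €2,069,100 = €3,016,708.20.
After interest of €1,808,175.00, pre-tax earnings = €1,208,533.20.
Degree of combined leverage = contribution ÷ (EBIT − I) = €5,085,808.20 ÷ €1,208,533.20 = 4.2082.
EPS therefore changes by 4.2082 × (-10.8%) = -45.4%.

-45.4%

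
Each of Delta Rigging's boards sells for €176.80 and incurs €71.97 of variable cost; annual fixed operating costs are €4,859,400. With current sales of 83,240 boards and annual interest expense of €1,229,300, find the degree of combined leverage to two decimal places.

Total contribution margin = 83,240 × €104.83 = €8,726,049.20.
EBIT = €8,726,049.20 − €4,859,400 = €3,866,649.20. Interest = €1,229,300.00.
DOL = €8,726,049.20 ÷ €3,866,649.20 = 2.2567; DFL = €3,866,649.20 ÷ €2,637,349.20 = 1.4661.
DCL = DOL × DFL = 2.2567 × 1.4661 = 3.3085.

3.31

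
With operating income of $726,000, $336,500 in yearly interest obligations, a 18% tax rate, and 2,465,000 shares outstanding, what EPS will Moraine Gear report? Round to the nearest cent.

Pre-tax income = $726,000 − $336,500.00 = $389,500.00.
Net income = $389,500.00 × (1 − 0.18) = $319,390.00.
Per share: $319,390.00 / 2,465,000 shares = $0.13.

$0.13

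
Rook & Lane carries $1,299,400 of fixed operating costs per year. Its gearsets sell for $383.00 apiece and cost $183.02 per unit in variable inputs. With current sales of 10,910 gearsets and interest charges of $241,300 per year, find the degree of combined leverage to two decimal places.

Contribution at this volume is 10,910 × $199.98 = $2,181,781.80.
EBIT = $2,181,781.80 − $1,299,400 = $882,381.80. Interest = $241,300.00, so EBIT − I = $641,081.80.
Degree of total leverage = total CM / (EBIT − interest) = $2,181,781.80 / $641,081.80 = 3.4033.

3.40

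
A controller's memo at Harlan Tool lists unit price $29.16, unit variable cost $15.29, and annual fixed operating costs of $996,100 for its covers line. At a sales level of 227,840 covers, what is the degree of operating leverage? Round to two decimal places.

1.46

At 227,840 units, contribution = 227,840 × $13.87 = $3,160,140.80.
EBIT = $3,160,140.80 − $996,100 = $2,164,040.80.
DOL = contribution ÷ EBIT = $3,160,140.80 ÷ $2,164,040.80 = 1.4603.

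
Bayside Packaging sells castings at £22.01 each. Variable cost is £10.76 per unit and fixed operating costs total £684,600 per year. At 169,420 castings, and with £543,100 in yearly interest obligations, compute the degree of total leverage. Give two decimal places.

Total contribution margin = 169,420 × £11.25 = £1,905,975.00.
Operating income = contribution − fixed costs = £1,905,975.00 − £684,600 = £1,221,375.00. Interest = £543,100.00.
DOL = £1,905,975.00 ÷ £1,221,375.00 = 1.5605; DFL = £1,221,375.00 ÷ £678,275.00 = 1.8007.
DCL = DOL × DFL = 1.5605 × 1.8007 = 2.8100.

2.81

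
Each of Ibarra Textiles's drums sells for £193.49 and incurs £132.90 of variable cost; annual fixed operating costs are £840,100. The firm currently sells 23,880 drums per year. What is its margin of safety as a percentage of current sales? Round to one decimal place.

41.9%

Each unit contributes £193.49 − £132.90 = £60.59. Break-even units = £840,100 ÷ £60.59 = 13,865.32; break-even revenue = 13,865.32 × £193.49 = £2,682,801.60.
Actual sales revenue = 23,880 × £193.49 = £4,620,541.20.
Margin of safety = (£4,620,541.20 − £2,682,801.60) ÷ £4,620,541.20 = 41.9%.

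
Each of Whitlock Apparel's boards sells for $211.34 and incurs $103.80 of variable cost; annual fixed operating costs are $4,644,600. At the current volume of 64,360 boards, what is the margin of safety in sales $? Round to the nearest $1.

$4,474,171

Each unit contributes $211.34 − $103.80 = $107.54. Break-even units = $4,644,600 ÷ $107.54 = 43,189.51; break-even revenue = 43,189.51 × $211.34 = $9,127,671.23.
Actual sales revenue = 64,360 × $211.34 = $13,601,842.40.
Margin of safety = $13,601,842.40 − $9,127,671.23 = $4,474,171.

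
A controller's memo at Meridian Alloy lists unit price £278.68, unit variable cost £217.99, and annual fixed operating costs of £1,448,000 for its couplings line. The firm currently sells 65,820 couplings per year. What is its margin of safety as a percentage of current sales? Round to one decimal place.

Unit CM = price − variable cost = £278.68 − £217.99 = £60.69. Break-even units = £1,448,000 ÷ £60.69 = 23,858.96; break-even revenue = 23,858.96 × £278.68 = £6,649,013.68.
Actual sales revenue = 65,820 × £278.68 = £18,342,717.60.
Margin of safety = (£18,342,717.60 − £6,649,013.68) ÷ £18,342,717.60 = 63.8%.

63.8%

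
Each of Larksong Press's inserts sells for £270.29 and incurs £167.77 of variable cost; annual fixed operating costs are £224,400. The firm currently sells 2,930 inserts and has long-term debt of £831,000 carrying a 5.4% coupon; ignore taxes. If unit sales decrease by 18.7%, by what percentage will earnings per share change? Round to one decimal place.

At 2,930 units, contribution = 2,930 × £102.52 = £300,383.60.
Operating income = contribution − fixed costs = £300,383.60 − £224,400 = £75,983.60.
After interest of £44,874.00, pre-tax earnings = £31,109.60.
DCL = total CM / (EBIT − I) = £300,383.60 / £31,109.60 = 9.6557.
%ΔEPS = DCL × %ΔSales = 9.6557 × -18.7% = -180.6%.

-180.6%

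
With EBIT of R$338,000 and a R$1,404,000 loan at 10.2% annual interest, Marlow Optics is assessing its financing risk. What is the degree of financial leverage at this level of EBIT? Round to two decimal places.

1.74

Annual interest charges come to R$143,208.00.
DFL = EBIT ÷ (EBIT − I) = R$338,000 ÷ (R$338,000 − R$143,208.00) = R$338,000 ÷ R$194,792.00 = 1.7352.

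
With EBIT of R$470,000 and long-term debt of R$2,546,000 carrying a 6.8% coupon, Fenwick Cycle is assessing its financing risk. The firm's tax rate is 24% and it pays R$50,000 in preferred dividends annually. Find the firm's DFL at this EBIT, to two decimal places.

2.03

Annual interest charges come to R$173,128.00.
Pre-tax preferred-dividend burden = R$50,000 ÷ (1 − 0.24) = R$65,789.47.
DFL = EBIT ÷ [EBIT − I − D_p/(1−t)] = R$470,000 ÷ [R$470,000 − R$173,128.00 − R$65,789.47] = R$470,000 ÷ R$231,082.53 = 2.0339.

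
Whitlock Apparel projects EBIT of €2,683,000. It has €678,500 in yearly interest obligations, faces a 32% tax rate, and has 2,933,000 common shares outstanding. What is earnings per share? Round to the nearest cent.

Pre-tax income = €2,683,000 − €678,500.00 = €2,004,500.00.
Net income = €2,004,500.00 × (1 − 0.32) = €1,363,060.00.
EPS = €1,363,060.00 ÷ 2,933,000 = €0.46.

€0.46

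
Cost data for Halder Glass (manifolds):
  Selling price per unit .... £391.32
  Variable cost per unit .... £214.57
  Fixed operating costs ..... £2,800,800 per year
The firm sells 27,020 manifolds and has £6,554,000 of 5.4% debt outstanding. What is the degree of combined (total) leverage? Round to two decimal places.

2.95

Total contribution margin = 27,020 × £176.75 = £4,775,785.00.
Operating income = contribution − fixed costs = £4,775,785.00 − £2,800,800 = £1,974,985.00. Interest = £353,916.00, so EBIT − I = £1,621,069.00.
Degree of total leverage = total CM / (EBIT − interest) = £4,775,785.00 / £1,621,069.00 = 2.9461.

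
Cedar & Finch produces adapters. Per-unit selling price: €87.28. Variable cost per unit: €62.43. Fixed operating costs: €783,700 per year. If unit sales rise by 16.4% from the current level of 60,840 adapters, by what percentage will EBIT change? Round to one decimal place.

Total contribution margin = 60,840 × €24.85 = €1,511,874.00.
Subtracting fixed costs: EBIT = €1,511,874.00 − €783,700 = €728,174.00.
Degree of operating leverage = €1,511,874.00 / €728,174.00 = 2.0763.
%ΔEBIT = DOL × %ΔSales = 2.0763 × +16.4% = +34.1%.

+34.1%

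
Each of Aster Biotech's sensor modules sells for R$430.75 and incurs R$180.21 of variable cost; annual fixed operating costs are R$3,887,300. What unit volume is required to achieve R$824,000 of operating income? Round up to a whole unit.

Unit CM = price − variable cost = R$430.75 − R$180.21 = R$250.54.
Required volume = (fixed costs + target profit) ÷ CM = (R$3,887,300 + R$824,000) ÷ R$250.54 = 18,804.58, so 18,805 sensor modules.

18,805 sensor modules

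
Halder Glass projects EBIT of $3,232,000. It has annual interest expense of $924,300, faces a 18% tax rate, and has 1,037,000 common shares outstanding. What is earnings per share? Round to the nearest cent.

Interest = $924,300.00, so EBT = $3,232,000 − $924,300.00 = $2,307,700.00.
After tax at 18%: net income = $2,307,700.00 × 0.82 = $1,892,314.00.
EPS = $1,892,314.00 ÷ 1,037,000 = $1.82.

$1.82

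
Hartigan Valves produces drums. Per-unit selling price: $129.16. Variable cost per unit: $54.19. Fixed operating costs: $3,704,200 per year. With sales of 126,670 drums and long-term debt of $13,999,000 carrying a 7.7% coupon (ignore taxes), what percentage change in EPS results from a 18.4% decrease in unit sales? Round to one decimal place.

At 126,670 units, contribution = 126,670 × $74.97 = $9,496,449.90.
Subtracting fixed costs: EBIT = $9,496,449.90 − $3,704,200 = $5,792,249.90.
After interest of $1,077,923.00, pre-tax earnings = $4,714,326.90.
DCL = total CM / (EBIT − I) = $9,496,449.90 / $4,714,326.90 = 2.0144.
EPS therefore changes by 2.0144 × (-18.4%) = -37.1%.

-37.1%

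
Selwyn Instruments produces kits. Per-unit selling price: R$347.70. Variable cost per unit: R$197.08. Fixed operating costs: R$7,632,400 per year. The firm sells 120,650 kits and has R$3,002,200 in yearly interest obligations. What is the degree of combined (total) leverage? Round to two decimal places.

At 120,650 units, contribution = 120,650 × R$150.62 = R$18,172,303.00.
Operating income = contribution − fixed costs = R$18,172,303.00 − R$7,632,400 = R$10,539,903.00. Interest = R$3,002,200.00.
DOL = R$18,172,303.00 ÷ R$10,539,903.00 = 1.7241; DFL = R$10,539,903.00 ÷ R$7,537,703.00 = 1.3983.
DCL = DOL × DFL = 1.7241 × 1.3983 = 2.4108.

2.41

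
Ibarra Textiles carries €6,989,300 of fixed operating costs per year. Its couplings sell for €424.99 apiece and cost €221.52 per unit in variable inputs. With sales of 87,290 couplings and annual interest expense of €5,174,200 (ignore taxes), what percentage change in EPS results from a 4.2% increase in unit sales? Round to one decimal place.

Contribution at this volume is 87,290 × €203.47 = €17,760,896.30.
EBIT = €17,760,896.30 − €6,989,300 = €10,771,596.30.
Interest = €5,174,200.00, so EBIT − I = €5,597,396.30.
Degree of combined leverage = contribution ÷ (EBIT − I) = €17,760,896.30 ÷ €5,597,396.30 = 3.1731.
%ΔEPS = DCL × %ΔSales = 3.1731 × +4.2% = +13.3%.

+13.3%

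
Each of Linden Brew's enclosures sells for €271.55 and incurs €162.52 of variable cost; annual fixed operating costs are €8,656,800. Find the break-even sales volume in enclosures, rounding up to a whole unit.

79,399 enclosures

Each unit contributes €271.55 − €162.52 = €109.03.
Break-even volume = fixed costs ÷ CM per unit = €8,656,800 ÷ €109.03 = 79,398.33, so 79,399 enclosures.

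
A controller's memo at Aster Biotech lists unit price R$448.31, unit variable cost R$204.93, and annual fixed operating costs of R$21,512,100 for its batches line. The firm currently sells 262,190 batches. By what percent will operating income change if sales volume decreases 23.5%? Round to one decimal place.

-35.5%

Total contribution margin = 262,190 × R$243.38 = R$63,811,802.20.
Subtracting fixed costs: EBIT = R$63,811,802.20 − R$21,512,100 = R$42,299,702.20.
DOL = contribution ÷ EBIT = R$63,811,802.20 ÷ R$42,299,702.20 = 1.5086.
So EBIT moves 1.5086 × (-23.5%) = -35.5%.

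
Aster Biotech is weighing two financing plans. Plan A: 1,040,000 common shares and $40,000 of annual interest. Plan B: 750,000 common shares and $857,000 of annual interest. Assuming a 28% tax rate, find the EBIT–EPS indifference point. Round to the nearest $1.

Set EPS_A = EPS_B: (EBIT − $40,000)(1 − 0.28) ÷ 1,040,000 = (EBIT − $857,000)(1 − 0.28) ÷ 750,000.
The (1 − t) factor cancels: (EBIT − 40,000) × 750,000 = (EBIT − 857,000) × 1,040,000.
Solving, EBIT = (857,000·1,040,000 − 40,000·750,000) / (1,040,000 − 750,000) = 861,280,000,000 / 290,000 = 2,969,931.03.

$2,969,931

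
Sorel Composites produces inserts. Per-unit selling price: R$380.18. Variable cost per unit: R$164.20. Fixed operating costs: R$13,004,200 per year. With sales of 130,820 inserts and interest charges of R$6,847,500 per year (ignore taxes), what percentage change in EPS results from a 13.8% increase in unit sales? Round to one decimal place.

Contribution at this volume is 130,820 × R$215.98 = R$28,254,503.60.
Subtracting fixed costs: EBIT = R$28,254,503.60 − R$13,004,200 = R$15,250,303.60.
After interest of R$6,847,500.00, pre-tax earnings = R$8,402,803.60.
DCL = total CM / (EBIT − I) = R$28,254,503.60 / R$8,402,803.60 = 3.3625.
EPS therefore changes by 3.3625 × (+13.8%) = +46.4%.

+46.4%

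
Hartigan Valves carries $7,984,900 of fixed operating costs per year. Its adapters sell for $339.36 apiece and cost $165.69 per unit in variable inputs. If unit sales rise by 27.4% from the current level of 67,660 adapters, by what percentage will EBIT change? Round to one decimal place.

+85.5%

Total contribution margin = 67,660 × $173.67 = $11,750,512.20.
Operating income = contribution − fixed costs = $11,750,512.20 − $7,984,900 = $3,765,612.20.
Degree of operating leverage = $11,750,512.20 / $3,765,612.20 = 3.1205.
Operating income changes by 3.1205 × +27.4% = +85.5%.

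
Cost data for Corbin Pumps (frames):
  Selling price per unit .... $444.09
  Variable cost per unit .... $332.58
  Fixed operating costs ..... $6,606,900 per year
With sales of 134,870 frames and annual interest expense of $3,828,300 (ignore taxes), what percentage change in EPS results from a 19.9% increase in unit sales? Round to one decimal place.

Total contribution margin = 134,870 × $111.51 = $15,039,353.70.
Operating income = contribution − fixed costs = $15,039,353.70 − $6,606,900 = $8,432,453.70.
Interest = $3,828,300.00, so EBIT − I = $4,604,153.70.
Degree of combined leverage = contribution ÷ (EBIT − I) = $15,039,353.70 ÷ $4,604,153.70 = 3.2665.
%ΔEPS = DCL × %ΔSales = 3.2665 × +19.9% = +65.0%.

+65.0%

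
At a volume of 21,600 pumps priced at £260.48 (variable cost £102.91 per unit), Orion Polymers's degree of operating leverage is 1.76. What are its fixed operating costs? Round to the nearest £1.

£1,469,698

Total contribution margin = 21,600 × £157.57 = £3,403,512.00.
DOL = contribution / EBIT, so EBIT = £3,403,512.00 / 1.76 = £1,933,813.64.
Fixed costs = CM − EBIT = £3,403,512.00 − £1,933,813.64 = £1,469,698.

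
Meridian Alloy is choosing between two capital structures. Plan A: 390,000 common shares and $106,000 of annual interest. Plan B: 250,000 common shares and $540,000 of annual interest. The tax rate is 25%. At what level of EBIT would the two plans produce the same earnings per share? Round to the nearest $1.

Set EPS_A = EPS_B: (EBIT − $106,000)(1 − 0.25) ÷ 390,000 = (EBIT − $540,000)(1 − 0.25) ÷ 250,000.
Cancelling (1 − t) and cross-multiplying: 250,000·(EBIT − 106,000) = 390,000·(EBIT − 540,000).
EBIT × (390,000 − 250,000) = 540,000 × 390,000 − 106,000 × 250,000 = 184,100,000,000, so EBIT = 184,100,000,000 ÷ 140,000 = 1,315,000.00.

$1,315,000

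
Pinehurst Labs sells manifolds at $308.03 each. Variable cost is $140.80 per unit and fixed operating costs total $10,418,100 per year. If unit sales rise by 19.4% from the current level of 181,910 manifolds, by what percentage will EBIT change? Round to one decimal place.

Total contribution margin = 181,910 × $167.23 = $30,420,809.30.
Operating income = contribution − fixed costs = $30,420,809.30 − $10,418,100 = $20,002,709.30.
Degree of operating leverage = $30,420,809.30 / $20,002,709.30 = 1.5208.
Operating income changes by 1.5208 × +19.4% = +29.5%.

+29.5%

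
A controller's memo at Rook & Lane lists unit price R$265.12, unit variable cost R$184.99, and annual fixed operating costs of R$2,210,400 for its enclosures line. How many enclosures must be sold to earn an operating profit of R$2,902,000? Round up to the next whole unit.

63,802 enclosures

Unit CM = price − variable cost = R$265.12 − R$184.99 = R$80.13.
Units = (FC + target) / CM = (R$2,210,400 + R$2,902,000) / R$80.13 = 63,801.32, so 63,802 enclosures.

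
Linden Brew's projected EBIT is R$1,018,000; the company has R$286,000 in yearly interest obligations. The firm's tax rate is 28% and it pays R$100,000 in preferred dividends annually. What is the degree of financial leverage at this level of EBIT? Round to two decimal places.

1.72

Interest = R$286,000.00.
Pre-tax preferred-dividend burden = R$100,000 ÷ (1 − 0.28) = R$138,888.89.
DFL = EBIT ÷ [EBIT − I − D_p/(1−t)] = R$1,018,000 ÷ [R$1,018,000 − R$286,000.00 − R$138,888.89] = R$1,018,000 ÷ R$593,111.11 = 1.7164.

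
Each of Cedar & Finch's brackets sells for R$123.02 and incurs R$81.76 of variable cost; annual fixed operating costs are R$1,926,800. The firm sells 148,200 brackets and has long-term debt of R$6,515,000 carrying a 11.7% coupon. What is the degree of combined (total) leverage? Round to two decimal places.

1.78

Total contribution margin = 148,200 × R$41.26 = R$6,114,732.00.
Operating income = contribution − fixed costs = R$6,114,732.00 − R$1,926,800 = R$4,187,932.00. Interest = R$762,255.00, so EBIT − I = R$3,425,677.00.
DCL = contribution ÷ (EBIT − I) = R$6,114,732.00 ÷ R$3,425,677.00 = 1.7850.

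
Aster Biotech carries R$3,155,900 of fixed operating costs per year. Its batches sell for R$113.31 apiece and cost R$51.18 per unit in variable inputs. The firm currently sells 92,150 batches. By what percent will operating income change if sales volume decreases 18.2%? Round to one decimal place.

Contribution at this volume is 92,150 × R$62.13 = R$5,725,279.50.
Operating income = contribution − fixed costs = R$5,725,279.50 − R$3,155,900 = R$2,569,379.50.
Degree of operating leverage = R$5,725,279.50 / R$2,569,379.50 = 2.2283.
So EBIT moves 2.2283 × (-18.2%) = -40.6%.

-40.6%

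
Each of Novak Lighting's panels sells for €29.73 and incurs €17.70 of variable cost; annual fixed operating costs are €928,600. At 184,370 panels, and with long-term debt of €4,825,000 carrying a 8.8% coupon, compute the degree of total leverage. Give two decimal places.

2.56

Total contribution margin = 184,370 × €12.03 = €2,217,971.10.
Subtracting fixed costs: EBIT = €2,217,971.10 − €928,600 = €1,289,371.10. Interest = €424,600.00, so EBIT − I = €864,771.10.
DCL = contribution ÷ (EBIT − I) = €2,217,971.10 ÷ €864,771.10 = 2.5648.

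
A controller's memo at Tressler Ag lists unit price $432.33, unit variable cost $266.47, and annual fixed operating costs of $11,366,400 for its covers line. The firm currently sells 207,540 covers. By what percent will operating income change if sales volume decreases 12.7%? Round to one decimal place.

-19.0%

Total contribution margin = 207,540 × $165.86 = $34,422,584.40.
EBIT = $34,422,584.40 − $11,366,400 = $23,056,184.40.
DOL = contribution ÷ EBIT = $34,422,584.40 ÷ $23,056,184.40 = 1.4930.
%ΔEBIT = DOL × %ΔSales = 1.4930 × -12.7% = -19.0%.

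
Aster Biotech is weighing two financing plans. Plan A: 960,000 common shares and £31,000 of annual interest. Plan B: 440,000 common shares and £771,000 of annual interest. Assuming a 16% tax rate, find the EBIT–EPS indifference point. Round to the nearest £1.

£1,397,154

Set EPS_A = EPS_B: (EBIT − £31,000)(1 − 0.16) ÷ 960,000 = (EBIT − £771,000)(1 − 0.16) ÷ 440,000.
The (1 − t) factor cancels: (EBIT − 31,000) × 440,000 = (EBIT − 771,000) × 960,000.
Solving, EBIT = (771,000·960,000 − 31,000·440,000) / (960,000 − 440,000) = 726,520,000,000 / 520,000 = 1,397,153.85.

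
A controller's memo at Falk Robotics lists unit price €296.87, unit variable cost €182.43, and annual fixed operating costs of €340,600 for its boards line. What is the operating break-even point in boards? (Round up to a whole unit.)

2,977 boards

Unit CM = price − variable cost = €296.87 − €182.43 = €114.44.
Units to break even: €340,600 ÷ €114.44 = 2,976.23, rounded up to 2,977.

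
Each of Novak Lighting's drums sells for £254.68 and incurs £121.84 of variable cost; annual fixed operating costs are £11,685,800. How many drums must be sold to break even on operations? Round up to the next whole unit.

87,969 drums

Each unit contributes £254.68 − £121.84 = £132.84.
Break-even volume = fixed costs ÷ CM per unit = £11,685,800 ÷ £132.84 = 87,968.99, so 87,969 drums.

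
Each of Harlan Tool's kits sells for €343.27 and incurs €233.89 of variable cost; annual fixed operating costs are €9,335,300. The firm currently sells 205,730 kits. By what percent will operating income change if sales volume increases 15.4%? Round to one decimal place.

+26.3%

At 205,730 units, contribution = 205,730 × €109.38 = €22,502,747.40.
Operating income = contribution − fixed costs = €22,502,747.40 − €9,335,300 = €13,167,447.40.
DOL = contribution ÷ EBIT = €22,502,747.40 ÷ €13,167,447.40 = 1.7090.
So EBIT moves 1.7090 × (+15.4%) = +26.3%.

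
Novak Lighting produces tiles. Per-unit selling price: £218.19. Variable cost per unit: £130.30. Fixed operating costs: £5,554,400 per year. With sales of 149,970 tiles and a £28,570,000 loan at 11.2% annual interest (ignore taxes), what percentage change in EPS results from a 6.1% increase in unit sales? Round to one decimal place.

At 149,970 units, contribution = 149,970 × £87.89 = £13,180,863.30.
Subtracting fixed costs: EBIT = £13,180,863.30 − £5,554,400 = £7,626,463.30.
After interest of £3,199,840.00, pre-tax earnings = £4,426,623.30.
Degree of combined leverage = contribution ÷ (EBIT − I) = £13,180,863.30 ÷ £4,426,623.30 = 2.9776.
EPS therefore changes by 2.9776 × (+6.1%) = +18.2%.

+18.2%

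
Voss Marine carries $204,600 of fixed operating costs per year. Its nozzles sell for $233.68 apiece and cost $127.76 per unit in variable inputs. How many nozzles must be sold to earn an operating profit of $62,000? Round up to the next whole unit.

Contribution margin per unit = $233.68 − $127.76 = $105.92.
Need Q such that Q × $105.92 − $204,600 = $62,000, i.e. Q = $266,600 / $105.92 = 2,516.99 → 2,517.

2,517 nozzles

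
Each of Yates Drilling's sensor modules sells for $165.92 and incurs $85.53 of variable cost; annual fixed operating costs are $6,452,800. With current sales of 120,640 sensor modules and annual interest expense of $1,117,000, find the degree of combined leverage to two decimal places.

4.56

Total contribution margin = 120,640 × $80.39 = $9,698,249.60.
EBIT = $9,698,249.60 − $6,452,800 = $3,245,449.60. Interest = $1,117,000.00.
DOL = $9,698,249.60 ÷ $3,245,449.60 = 2.9883; DFL = $3,245,449.60 ÷ $2,128,449.60 = 1.5248.
DCL = DOL × DFL = 2.9883 × 1.5248 = 4.5566.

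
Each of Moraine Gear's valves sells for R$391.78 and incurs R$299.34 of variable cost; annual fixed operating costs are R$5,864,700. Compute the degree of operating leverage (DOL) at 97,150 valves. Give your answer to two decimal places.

2.88

Contribution at this volume is 97,150 × R$92.44 = R$8,980,546.00.
Operating income = contribution − fixed costs = R$8,980,546.00 − R$5,864,700 = R$3,115,846.00.
Degree of operating leverage = R$8,980,546.00 / R$3,115,846.00 = 2.8822.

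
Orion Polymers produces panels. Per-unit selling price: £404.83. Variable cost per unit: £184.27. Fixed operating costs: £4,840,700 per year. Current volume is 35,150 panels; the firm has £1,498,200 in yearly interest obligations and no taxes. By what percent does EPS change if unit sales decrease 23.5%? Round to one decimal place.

Total contribution margin = 35,150 × £220.56 = £7,752,684.00.
Operating income = contribution − fixed costs = £7,752,684.00 − £4,840,700 = £2,911,984.00.
Interest = £1,498,200.00, so EBIT − I = £1,413,784.00.
Degree of combined leverage = contribution ÷ (EBIT − I) = £7,752,684.00 ÷ £1,413,784.00 = 5.4836.
EPS therefore changes by 5.4836 × (-23.5%) = -128.9%.

-128.9%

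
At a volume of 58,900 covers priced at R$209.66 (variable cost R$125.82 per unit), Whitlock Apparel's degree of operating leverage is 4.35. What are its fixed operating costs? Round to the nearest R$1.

Contribution at this volume is 58,900 × R$83.84 = R$4,938,176.00.
Since DOL = CM ÷ EBIT, EBIT = R$4,938,176.00 ÷ 4.35 = R$1,135,212.87.
Fixed costs = CM − EBIT = R$4,938,176.00 − R$1,135,212.87 = R$3,802,963.

R$3,802,963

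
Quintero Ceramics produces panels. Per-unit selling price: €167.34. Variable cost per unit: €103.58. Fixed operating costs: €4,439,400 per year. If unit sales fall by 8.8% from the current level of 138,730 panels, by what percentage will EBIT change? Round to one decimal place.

Total contribution margin = 138,730 × €63.76 = €8,845,424.80.
EBIT = €8,845,424.80 − €4,439,400 = €4,406,024.80.
Degree of operating leverage = €8,845,424.80 / €4,406,024.80 = 2.0076.
Operating income changes by 2.0076 × -8.8% = -17.7%.

-17.7%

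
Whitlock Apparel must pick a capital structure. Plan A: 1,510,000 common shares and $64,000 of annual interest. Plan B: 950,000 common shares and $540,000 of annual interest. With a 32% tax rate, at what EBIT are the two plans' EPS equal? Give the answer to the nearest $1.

At indifference, (EBIT − 64,000)(1 − t)/1,510,000 = (EBIT − 540,000)(1 − t)/950,000.
Cancelling (1 − t) and cross-multiplying: 950,000·(EBIT − 64,000) = 1,510,000·(EBIT − 540,000).
Solving, EBIT = (540,000·1,510,000 − 64,000·950,000) / (1,510,000 − 950,000) = 754,600,000,000 / 560,000 = 1,347,500.00.

$1,347,500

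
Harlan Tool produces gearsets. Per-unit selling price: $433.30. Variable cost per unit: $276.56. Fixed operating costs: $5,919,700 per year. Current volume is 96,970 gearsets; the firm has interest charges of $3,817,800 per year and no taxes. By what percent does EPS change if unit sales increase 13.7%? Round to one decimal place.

Total contribution margin = 96,970 × $156.74 = $15,199,077.80.
Operating income = contribution − fixed costs = $15,199,077.80 − $5,919,700 = $9,279,377.80.
Interest = $3,817,800.00, so EBIT − I = $5,461,577.80.
Degree of combined leverage = contribution ÷ (EBIT − I) = $15,199,077.80 ÷ $5,461,577.80 = 2.7829.
EPS therefore changes by 2.7829 × (+13.7%) = +38.1%.

+38.1%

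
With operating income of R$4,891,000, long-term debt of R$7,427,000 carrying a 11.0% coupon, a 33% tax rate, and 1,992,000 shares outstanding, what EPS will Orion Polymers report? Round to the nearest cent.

Interest = R$816,970.00, so EBT = R$4,891,000 − R$816,970.00 = R$4,074,030.00.
Net income = R$4,074,030.00 × (1 − 0.33) = R$2,729,600.10.
EPS = R$2,729,600.10 ÷ 1,992,000 = R$1.37.

R$1.37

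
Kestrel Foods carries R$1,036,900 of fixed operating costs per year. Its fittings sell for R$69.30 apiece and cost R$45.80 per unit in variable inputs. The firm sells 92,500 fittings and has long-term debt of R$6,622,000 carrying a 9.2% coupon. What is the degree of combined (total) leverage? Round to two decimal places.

At 92,500 units, contribution = 92,500 × R$23.50 = R$2,173,750.00.
Subtracting fixed costs: EBIT = R$2,173,750.00 − R$1,036,900 = R$1,136,850.00. Interest = R$609,224.00.
DOL = R$2,173,750.00 ÷ R$1,136,850.00 = 1.9121; DFL = R$1,136,850.00 ÷ R$527,626.00 = 2.1547.
Combined leverage = 1.9121 × 2.1547 = 4.1200.

4.12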